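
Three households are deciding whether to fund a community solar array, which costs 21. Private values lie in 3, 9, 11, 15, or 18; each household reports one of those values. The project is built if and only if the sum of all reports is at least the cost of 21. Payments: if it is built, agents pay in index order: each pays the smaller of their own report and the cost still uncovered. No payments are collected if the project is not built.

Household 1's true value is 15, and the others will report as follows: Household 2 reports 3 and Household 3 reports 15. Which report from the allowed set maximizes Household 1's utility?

3

Report 3: project built, pays 3, utility 15 - 3 = 12.
Report 9: project built, pays 9, utility 15 - 9 = 6.
Report 11: project built, pays 11, utility 15 - 11 = 4.
Report 15: project built, pays 15, utility 15 - 15 = 0.
Report 18: project built, pays 18, utility 15 - 18 = -3.
The best choice is 3 with utility 12.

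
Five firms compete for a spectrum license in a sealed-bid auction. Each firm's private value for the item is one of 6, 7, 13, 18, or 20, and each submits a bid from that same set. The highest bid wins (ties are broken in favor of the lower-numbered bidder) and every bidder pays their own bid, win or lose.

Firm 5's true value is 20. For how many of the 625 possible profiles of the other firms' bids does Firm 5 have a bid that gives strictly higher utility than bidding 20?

450

Others bid (6, 6, 6, 6): truth gives 0; bid 7 gives 13 > 0. Violating.
Others bid (6, 6, 6, 7): truth gives 0; bid 13 gives 7 > 0. Violating.
Others bid (6, 6, 6, 13): truth gives 0; bid 18 gives 2 > 0. Violating.
Others bid (6, 6, 6, 20): truth gives -20; bid 6 gives -6 > -20. Violating.
Others bid (6, 6, 6, 18): truth gives 0; no alternative beats it.
Others bid (6, 6, 7, 18): truth gives 0; no alternative beats it.
(Checking all 625 profiles: 450 have a profitable deviation, 175 do not.)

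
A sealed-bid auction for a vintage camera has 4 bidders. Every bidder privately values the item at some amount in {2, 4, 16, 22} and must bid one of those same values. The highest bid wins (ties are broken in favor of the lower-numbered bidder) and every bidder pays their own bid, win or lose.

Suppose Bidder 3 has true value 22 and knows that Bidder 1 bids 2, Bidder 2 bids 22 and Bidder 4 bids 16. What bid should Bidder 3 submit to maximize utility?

2

Bid 2: loses but pays 2, utility -2.
Bid 4: loses but pays 4, utility -4.
Bid 16: loses but pays 16, utility -16.
Bid 22: loses but pays 22, utility -22.
The best choice is 2 with utility -2.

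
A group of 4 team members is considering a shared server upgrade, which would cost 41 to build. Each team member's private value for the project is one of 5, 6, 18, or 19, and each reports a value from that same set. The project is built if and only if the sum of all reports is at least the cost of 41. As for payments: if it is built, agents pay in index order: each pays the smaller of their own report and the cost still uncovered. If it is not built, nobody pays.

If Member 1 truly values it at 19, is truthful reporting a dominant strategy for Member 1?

No

Consider the case where Member 2 reports 5, Member 3 reports 5 and Member 4 reports 18.
Truthful report 19: project built, pays 19, utility 19 - 19 = 0.
Report 18 instead: project built, pays 18, utility 19 - 18 = 1.
Since 1 > 0, reporting 18 is strictly better here, so truthful reporting is not dominant.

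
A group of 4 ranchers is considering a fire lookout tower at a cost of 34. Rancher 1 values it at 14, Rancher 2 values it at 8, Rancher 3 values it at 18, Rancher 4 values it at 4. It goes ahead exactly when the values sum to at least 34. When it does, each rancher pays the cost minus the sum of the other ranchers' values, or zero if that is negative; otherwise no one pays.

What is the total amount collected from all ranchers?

Total value 44 ≥ cost 34, so it is built.
Rancher 1: others sum to 30; max(0, 34 - 30) = 4.
Rancher 2: others sum to 36; max(0, 34 - 36) = 0.
Rancher 3: others sum to 26; max(0, 34 - 26) = 8.
Rancher 4: others sum to 40; max(0, 34 - 40) = 0.
Total collected = 4 + 0 + 8 + 0 = 12.

12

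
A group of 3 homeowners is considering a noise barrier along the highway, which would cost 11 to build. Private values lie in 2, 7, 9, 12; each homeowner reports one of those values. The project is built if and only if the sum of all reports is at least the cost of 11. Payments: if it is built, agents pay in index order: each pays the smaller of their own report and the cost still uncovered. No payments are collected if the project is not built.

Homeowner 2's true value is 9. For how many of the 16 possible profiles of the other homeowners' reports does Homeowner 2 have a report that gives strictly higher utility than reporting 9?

8

Others report (2, 2): truth gives 0; report 7 gives 2 > 0. Violating.
Others report (2, 7): truth gives 0; report 2 gives 7 > 0. Violating.
Others report (2, 9): truth gives 0; report 2 gives 7 > 0. Violating.
Others report (2, 12): truth gives 0; report 2 gives 7 > 0. Violating.
Others report (9, 2): truth gives 7; no alternative beats it.
Others report (9, 7): truth gives 7; no alternative beats it.
(Checking all 16 profiles: 8 have a profitable deviation, 8 do not.)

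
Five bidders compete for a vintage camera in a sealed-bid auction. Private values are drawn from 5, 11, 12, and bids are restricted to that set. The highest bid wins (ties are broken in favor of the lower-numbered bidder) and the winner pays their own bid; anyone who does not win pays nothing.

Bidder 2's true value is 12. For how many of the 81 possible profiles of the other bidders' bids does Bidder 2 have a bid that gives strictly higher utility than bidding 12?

Others bid (5, 5, 5, 5): truth gives 0; bid 11 gives 1 > 0. Violating.
Others bid (5, 5, 5, 11): truth gives 0; bid 11 gives 1 > 0. Violating.
Others bid (5, 5, 11, 5): truth gives 0; bid 11 gives 1 > 0. Violating.
Others bid (5, 5, 11, 11): truth gives 0; bid 11 gives 1 > 0. Violating.
Others bid (5, 5, 5, 12): truth gives 0; no alternative beats it.
Others bid (5, 5, 11, 12): truth gives 0; no alternative beats it.
(Checking all 81 profiles: 8 have a profitable deviation, 73 do not.)

8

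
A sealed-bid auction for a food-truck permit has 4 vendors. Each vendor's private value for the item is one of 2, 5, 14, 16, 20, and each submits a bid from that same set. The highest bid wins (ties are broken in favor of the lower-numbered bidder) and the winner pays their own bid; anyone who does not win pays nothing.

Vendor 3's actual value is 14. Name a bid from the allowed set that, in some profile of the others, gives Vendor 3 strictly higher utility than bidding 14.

Suppose Vendor 1 bids 2, Vendor 2 bids 2 and Vendor 4 bids 2.
Bid 14: wins, pays 14, utility 14 - 14 = 0.
Bid 5: wins, pays 5, utility 14 - 5 = 9.
So bidding 5 beats truth here (9 > 0).

5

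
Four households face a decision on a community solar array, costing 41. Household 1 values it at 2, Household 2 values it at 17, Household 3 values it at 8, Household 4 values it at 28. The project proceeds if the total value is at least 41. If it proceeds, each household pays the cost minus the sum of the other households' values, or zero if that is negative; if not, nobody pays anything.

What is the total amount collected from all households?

Total value 55 ≥ cost 41, so it is built.
Household 1: others sum to 53; max(0, 41 - 53) = 0.
Household 2: others sum to 38; max(0, 41 - 38) = 3.
Household 3: others sum to 47; max(0, 41 - 47) = 0.
Household 4: others sum to 27; max(0, 41 - 27) = 14.
Total collected = 0 + 3 + 0 + 14 = 17.

17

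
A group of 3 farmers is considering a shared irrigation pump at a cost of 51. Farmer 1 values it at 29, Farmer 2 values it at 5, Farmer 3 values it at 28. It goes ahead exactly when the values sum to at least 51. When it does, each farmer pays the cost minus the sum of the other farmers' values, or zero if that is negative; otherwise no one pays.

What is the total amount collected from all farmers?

Total value 62 ≥ cost 51, so it is built.
Farmer 1: others sum to 33; max(0, 51 - 33) = 18.
Farmer 2: others sum to 57; max(0, 51 - 57) = 0.
Farmer 3: others sum to 34; max(0, 51 - 34) = 17.
Total collected = 18 + 0 + 17 = 35.

35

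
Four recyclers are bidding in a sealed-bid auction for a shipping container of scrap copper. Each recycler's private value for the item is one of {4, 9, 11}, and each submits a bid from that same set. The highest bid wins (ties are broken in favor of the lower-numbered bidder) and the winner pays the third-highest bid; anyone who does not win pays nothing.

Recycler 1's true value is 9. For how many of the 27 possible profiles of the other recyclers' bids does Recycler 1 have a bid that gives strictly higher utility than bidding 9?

3

Others bid (4, 4, 11): truth gives 0; bid 11 gives 5 > 0. Violating.
Others bid (4, 11, 4): truth gives 0; bid 11 gives 5 > 0. Violating.
Others bid (11, 4, 4): truth gives 0; bid 11 gives 5 > 0. Violating.
Others bid (4, 4, 4): truth gives 5; no alternative beats it.
Others bid (4, 4, 9): truth gives 5; no alternative beats it.
(Checking all 27 profiles: 3 have a profitable deviation, 24 do not.)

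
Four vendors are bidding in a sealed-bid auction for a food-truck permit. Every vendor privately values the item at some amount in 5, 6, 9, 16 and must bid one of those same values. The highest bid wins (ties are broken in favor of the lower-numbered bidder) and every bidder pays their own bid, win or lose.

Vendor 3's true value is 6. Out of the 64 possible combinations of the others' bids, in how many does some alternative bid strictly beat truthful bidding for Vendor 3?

62

Others bid (5, 5, 9): truth gives -6; bid 9 gives -3 > -6. Violating.
Others bid (5, 5, 16): truth gives -6; bid 5 gives -5 > -6. Violating.
Others bid (5, 6, 5): truth gives -6; bid 9 gives -3 > -6. Violating.
Others bid (5, 6, 6): truth gives -6; bid 9 gives -3 > -6. Violating.
Others bid (5, 5, 5): truth gives 0; no alternative beats it.
Others bid (5, 5, 6): truth gives 0; no alternative beats it.
(Checking all 64 profiles: 62 have a profitable deviation, 2 do not.)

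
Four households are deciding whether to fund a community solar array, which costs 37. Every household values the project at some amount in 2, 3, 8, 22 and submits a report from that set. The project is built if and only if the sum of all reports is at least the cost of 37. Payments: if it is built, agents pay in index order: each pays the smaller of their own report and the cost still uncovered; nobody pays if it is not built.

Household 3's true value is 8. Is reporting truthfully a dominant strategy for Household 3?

No

Consider the case where Household 1 reports 2, Household 2 reports 22 and Household 4 reports 22.
Truthful report 8: project built, pays 8, utility 8 - 8 = 0.
Report 2 instead: project built, pays 2, utility 8 - 2 = 6.
Since 6 > 0, reporting 2 is strictly better here, so truthful reporting is not dominant.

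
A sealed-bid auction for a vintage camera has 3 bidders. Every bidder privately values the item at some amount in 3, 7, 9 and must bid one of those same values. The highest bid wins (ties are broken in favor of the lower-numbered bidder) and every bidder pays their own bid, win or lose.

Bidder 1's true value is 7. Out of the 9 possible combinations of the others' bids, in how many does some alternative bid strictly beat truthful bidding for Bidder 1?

Others bid (3, 3): truth gives 0; bid 3 gives 4 > 0. Violating.
Others bid (3, 9): truth gives -7; bid 9 gives -2 > -7. Violating.
Others bid (7, 9): truth gives -7; bid 9 gives -2 > -7. Violating.
Others bid (9, 3): truth gives -7; bid 9 gives -2 > -7. Violating.
Others bid (3, 7): truth gives 0; no alternative beats it.
Others bid (7, 3): truth gives 0; no alternative beats it.
(Checking all 9 profiles: 6 have a profitable deviation, 3 do not.)

6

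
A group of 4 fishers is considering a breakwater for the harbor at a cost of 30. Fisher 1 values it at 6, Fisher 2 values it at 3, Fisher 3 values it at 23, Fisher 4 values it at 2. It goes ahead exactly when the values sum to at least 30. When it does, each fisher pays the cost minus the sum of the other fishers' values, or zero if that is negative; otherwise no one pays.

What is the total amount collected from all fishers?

Total value 34 ≥ cost 30, so it is built.
Fisher 1: others sum to 28; max(0, 30 - 28) = 2.
Fisher 2: others sum to 31; max(0, 30 - 31) = 0.
Fisher 3: others sum to 11; max(0, 30 - 11) = 19.
Fisher 4: others sum to 32; max(0, 30 - 32) = 0.
Total collected = 2 + 0 + 19 + 0 = 21.

21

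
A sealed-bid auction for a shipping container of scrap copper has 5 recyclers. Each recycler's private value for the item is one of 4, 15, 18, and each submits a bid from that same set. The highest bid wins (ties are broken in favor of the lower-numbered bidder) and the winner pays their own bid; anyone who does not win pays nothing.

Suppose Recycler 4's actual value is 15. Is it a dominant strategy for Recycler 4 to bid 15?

Yes

Check each profile of the others' bids and compare truth against every alternative bid.
Others bid (4, 4, 4, 4): truth gives 0, best alternative gives 0.
Others bid (4, 4, 4, 15): truth gives 0, best alternative gives 0.
Others bid (4, 4, 4, 18): truth gives 0, best alternative gives 0.
Others bid (4, 4, 15, 4): truth gives 0, best alternative gives 0.
Others bid (4, 4, 15, 15): truth gives 0, best alternative gives 0.
Others bid (4, 4, 15, 18): truth gives 0, best alternative gives 0.
(Remaining 75 profiles checked similarly; truth is weakly best in each.)
In every case the truthful bid is at least as good as any alternative, so it is a dominant strategy.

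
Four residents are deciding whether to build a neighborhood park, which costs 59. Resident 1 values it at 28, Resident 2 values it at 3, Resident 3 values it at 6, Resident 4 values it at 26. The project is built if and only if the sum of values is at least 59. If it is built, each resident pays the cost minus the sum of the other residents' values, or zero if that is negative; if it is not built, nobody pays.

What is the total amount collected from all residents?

Total value 63 ≥ cost 59, so it is built.
Resident 1: others sum to 35; max(0, 59 - 35) = 24.
Resident 2: others sum to 60; max(0, 59 - 60) = 0.
Resident 3: others sum to 57; max(0, 59 - 57) = 2.
Resident 4: others sum to 37; max(0, 59 - 37) = 22.
Total collected = 24 + 0 + 2 + 22 = 48.

48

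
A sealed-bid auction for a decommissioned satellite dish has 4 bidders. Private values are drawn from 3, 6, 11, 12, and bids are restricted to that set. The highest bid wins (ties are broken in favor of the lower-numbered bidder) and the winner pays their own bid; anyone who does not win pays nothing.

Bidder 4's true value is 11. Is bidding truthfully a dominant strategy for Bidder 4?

Consider the case where Bidder 1 bids 3, Bidder 2 bids 3 and Bidder 3 bids 3.
Truthful bid 11: wins, pays 11, utility 11 - 11 = 0.
Bid 6 instead: wins, pays 6, utility 11 - 6 = 5.
Since 5 > 0, bidding 6 is strictly better here, so truthful bidding is not dominant.

No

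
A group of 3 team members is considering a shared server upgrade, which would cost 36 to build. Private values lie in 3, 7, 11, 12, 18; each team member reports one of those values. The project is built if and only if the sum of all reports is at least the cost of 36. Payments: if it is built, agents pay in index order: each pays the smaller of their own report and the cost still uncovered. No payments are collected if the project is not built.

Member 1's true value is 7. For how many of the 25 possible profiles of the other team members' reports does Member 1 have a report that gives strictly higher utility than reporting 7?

1

Others report (18, 18): truth gives 0; report 3 gives 4 > 0. Violating.
Others report (3, 3): truth gives 0; no alternative beats it.
Others report (3, 7): truth gives 0; no alternative beats it.
(Checking all 25 profiles: 1 has a profitable deviation, 24 do not.)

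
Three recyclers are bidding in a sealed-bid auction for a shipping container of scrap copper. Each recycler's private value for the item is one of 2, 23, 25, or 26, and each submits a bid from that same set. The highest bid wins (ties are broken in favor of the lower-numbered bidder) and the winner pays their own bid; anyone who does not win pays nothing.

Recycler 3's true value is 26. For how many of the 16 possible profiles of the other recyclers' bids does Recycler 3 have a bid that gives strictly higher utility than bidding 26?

Others bid (2, 2): truth gives 0; bid 23 gives 3 > 0. Violating.
Others bid (2, 23): truth gives 0; bid 25 gives 1 > 0. Violating.
Others bid (23, 2): truth gives 0; bid 25 gives 1 > 0. Violating.
Others bid (23, 23): truth gives 0; bid 25 gives 1 > 0. Violating.
Others bid (2, 25): truth gives 0; no alternative beats it.
Others bid (2, 26): truth gives 0; no alternative beats it.
(Checking all 16 profiles: 4 have a profitable deviation, 12 do not.)

4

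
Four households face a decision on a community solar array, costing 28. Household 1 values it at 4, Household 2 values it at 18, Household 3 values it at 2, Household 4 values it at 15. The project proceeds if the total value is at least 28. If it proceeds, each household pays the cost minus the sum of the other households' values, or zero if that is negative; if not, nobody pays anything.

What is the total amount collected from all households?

Total value 39 ≥ cost 28, so it is built.
Household 1: others sum to 35; max(0, 28 - 35) = 0.
Household 2: others sum to 21; max(0, 28 - 21) = 7.
Household 3: others sum to 37; max(0, 28 - 37) = 0.
Household 4: others sum to 24; max(0, 28 - 24) = 4.
Total collected = 0 + 7 + 0 + 4 = 11.

11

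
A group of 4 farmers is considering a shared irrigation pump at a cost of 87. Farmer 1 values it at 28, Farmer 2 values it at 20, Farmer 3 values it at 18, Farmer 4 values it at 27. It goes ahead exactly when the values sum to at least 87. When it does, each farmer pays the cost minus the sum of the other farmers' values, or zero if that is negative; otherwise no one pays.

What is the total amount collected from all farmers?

69

Total value 93 ≥ cost 87, so it is built.
Farmer 1: others sum to 65; max(0, 87 - 65) = 22.
Farmer 2: others sum to 73; max(0, 87 - 73) = 14.
Farmer 3: others sum to 75; max(0, 87 - 75) = 12.
Farmer 4: others sum to 66; max(0, 87 - 66) = 21.
Total collected = 22 + 14 + 12 + 21 = 69.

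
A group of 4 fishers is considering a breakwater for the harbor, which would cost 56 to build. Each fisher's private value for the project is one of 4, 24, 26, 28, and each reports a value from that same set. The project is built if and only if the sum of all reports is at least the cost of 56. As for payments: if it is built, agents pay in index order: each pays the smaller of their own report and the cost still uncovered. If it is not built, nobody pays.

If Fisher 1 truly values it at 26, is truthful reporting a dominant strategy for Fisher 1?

Consider the case where Fisher 2 reports 4, Fisher 3 reports 4 and Fisher 4 reports 24.
Truthful report 26: project built, pays 26, utility 26 - 26 = 0.
Report 24 instead: project built, pays 24, utility 26 - 24 = 2.
Since 2 > 0, reporting 24 is strictly better here, so truthful reporting is not dominant.

No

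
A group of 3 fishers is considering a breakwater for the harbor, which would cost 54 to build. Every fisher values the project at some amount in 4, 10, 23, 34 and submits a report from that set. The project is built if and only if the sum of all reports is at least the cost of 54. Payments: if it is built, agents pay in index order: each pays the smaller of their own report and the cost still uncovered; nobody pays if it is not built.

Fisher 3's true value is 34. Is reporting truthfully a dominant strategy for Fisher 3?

Yes

Check each profile of the others' reports and compare truth against every alternative report.
Others report (4, 23): truth gives 7, best alternative gives 0.
Others report (23, 4): truth gives 7, best alternative gives 0.
Others report (23, 34): truth gives 34, best alternative gives 34.
Others report (34, 23): truth gives 34, best alternative gives 34.
Others report (34, 34): truth gives 34, best alternative gives 34.
Others report (23, 23): truth gives 26, best alternative gives 26.
(Remaining 10 profiles checked similarly; truth is weakly best in each.)
In every case the truthful report is at least as good as any alternative, so it is a dominant strategy.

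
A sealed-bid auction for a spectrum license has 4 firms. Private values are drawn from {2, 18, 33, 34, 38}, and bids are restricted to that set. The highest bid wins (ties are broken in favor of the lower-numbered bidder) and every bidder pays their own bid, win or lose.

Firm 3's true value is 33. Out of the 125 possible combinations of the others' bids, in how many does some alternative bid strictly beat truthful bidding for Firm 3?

Others bid (2, 2, 2): truth gives 0; bid 18 gives 15 > 0. Violating.
Others bid (2, 2, 18): truth gives 0; bid 18 gives 15 > 0. Violating.
Others bid (2, 2, 34): truth gives -33; bid 34 gives -1 > -33. Violating.
Others bid (2, 2, 38): truth gives -33; bid 2 gives -2 > -33. Violating.
Others bid (2, 2, 33): truth gives 0; no alternative beats it.
Others bid (2, 18, 2): truth gives 0; no alternative beats it.
(Checking all 125 profiles: 115 have a profitable deviation, 10 do not.)

115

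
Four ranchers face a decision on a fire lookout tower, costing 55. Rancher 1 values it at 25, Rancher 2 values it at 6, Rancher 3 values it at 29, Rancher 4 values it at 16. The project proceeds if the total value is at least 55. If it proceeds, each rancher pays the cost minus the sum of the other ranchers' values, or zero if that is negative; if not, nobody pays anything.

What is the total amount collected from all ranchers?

12

Total value 76 ≥ cost 55, so it is built.
Rancher 1: others sum to 51; max(0, 55 - 51) = 4.
Rancher 2: others sum to 70; max(0, 55 - 70) = 0.
Rancher 3: others sum to 47; max(0, 55 - 47) = 8.
Rancher 4: others sum to 60; max(0, 55 - 60) = 0.
Total collected = 4 + 0 + 8 + 0 = 12.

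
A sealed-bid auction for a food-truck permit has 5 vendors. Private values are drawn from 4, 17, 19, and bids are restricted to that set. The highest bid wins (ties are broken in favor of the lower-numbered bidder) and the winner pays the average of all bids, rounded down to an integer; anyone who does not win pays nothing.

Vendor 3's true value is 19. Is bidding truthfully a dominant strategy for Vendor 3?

No

Consider the case where Vendor 1 bids 4, Vendor 2 bids 4, Vendor 4 bids 4 and Vendor 5 bids 4.
Truthful bid 19: wins, pays 7, utility 19 - 7 = 12.
Bid 17 instead: wins, pays 6, utility 19 - 6 = 13.
Since 13 > 12, bidding 17 is strictly better here, so truthful bidding is not dominant.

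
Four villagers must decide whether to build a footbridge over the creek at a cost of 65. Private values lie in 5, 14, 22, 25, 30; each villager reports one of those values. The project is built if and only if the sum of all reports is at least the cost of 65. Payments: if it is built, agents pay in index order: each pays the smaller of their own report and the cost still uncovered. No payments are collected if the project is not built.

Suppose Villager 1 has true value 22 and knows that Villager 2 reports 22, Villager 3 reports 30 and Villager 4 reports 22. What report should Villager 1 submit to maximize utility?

Report 5: project built, pays 5, utility 22 - 5 = 17.
Report 14: project built, pays 14, utility 22 - 14 = 8.
Report 22: project built, pays 22, utility 22 - 22 = 0.
Report 25: project built, pays 25, utility 22 - 25 = -3.
Report 30: project built, pays 30, utility 22 - 30 = -8.
The best choice is 5 with utility 17.

5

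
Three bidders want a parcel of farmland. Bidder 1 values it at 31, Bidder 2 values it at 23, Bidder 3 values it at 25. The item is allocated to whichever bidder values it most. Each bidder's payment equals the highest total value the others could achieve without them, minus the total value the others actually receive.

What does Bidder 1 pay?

25

Bidder 1 has the highest value and receives the item.
Without Bidder 1, the item would go to the next-highest value, 25, so the others could achieve 25.
With Bidder 1 present and winning, the others receive nothing, so their total is 0.
Payment = 25 - 0 = 25.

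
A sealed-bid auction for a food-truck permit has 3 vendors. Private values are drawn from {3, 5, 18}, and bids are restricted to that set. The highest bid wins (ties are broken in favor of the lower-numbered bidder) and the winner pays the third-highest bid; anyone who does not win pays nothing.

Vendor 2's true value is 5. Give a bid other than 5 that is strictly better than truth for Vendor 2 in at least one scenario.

Suppose Vendor 1 bids 3 and Vendor 3 bids 18.
Bid 5: loses, pays 0, utility 0.
Bid 18: wins, pays 3, utility 5 - 3 = 2.
So bidding 18 beats truth here (2 > 0).

18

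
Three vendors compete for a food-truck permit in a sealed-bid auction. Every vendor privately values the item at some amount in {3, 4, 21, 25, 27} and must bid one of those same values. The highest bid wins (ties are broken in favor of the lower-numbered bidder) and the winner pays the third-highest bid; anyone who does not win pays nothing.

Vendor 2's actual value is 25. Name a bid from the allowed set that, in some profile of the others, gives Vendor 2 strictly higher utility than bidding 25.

27

Suppose Vendor 1 bids 3 and Vendor 3 bids 27.
Bid 25: loses, pays 0, utility 0.
Bid 27: wins, pays 3, utility 25 - 3 = 22.
So bidding 27 beats truth here (22 > 0).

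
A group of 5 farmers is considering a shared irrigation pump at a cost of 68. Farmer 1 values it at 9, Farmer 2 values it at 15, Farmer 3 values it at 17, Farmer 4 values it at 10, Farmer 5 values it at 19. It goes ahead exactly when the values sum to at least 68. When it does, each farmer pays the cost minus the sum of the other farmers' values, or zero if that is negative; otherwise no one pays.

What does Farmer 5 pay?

17

Total value 70 ≥ cost 68, so the project is built.
The other farmers' values sum to 51.
Cost minus that sum is 68 - 51 = 17.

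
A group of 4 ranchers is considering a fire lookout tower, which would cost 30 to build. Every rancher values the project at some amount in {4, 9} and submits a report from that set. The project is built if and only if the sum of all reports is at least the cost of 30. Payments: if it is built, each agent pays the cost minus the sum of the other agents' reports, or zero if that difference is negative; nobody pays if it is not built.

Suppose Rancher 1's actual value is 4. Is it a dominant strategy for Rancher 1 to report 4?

Yes

Check each profile of the others' reports and compare truth against every alternative report.
Others report (4, 9, 9): truth gives 0, best alternative gives -4.
Others report (9, 4, 9): truth gives 0, best alternative gives -4.
Others report (9, 9, 4): truth gives 0, best alternative gives -4.
Others report (9, 9, 9): truth gives 1, best alternative gives 1.
Others report (4, 4, 4): truth gives 0, best alternative gives 0.
Others report (4, 4, 9): truth gives 0, best alternative gives 0.
(Remaining 2 profiles checked similarly; truth is weakly best in each.)
In every case the truthful report is at least as good as any alternative, so it is a dominant strategy.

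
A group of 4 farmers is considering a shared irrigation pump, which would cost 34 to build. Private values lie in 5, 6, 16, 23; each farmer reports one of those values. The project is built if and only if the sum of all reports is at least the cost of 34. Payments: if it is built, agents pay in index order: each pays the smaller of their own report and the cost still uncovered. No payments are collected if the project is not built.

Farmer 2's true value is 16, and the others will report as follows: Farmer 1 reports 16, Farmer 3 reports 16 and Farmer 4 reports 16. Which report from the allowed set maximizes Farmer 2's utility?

5

Report 5: project built, pays 5, utility 16 - 5 = 11.
Report 6: project built, pays 6, utility 16 - 6 = 10.
Report 16: project built, pays 16, utility 16 - 16 = 0.
Report 23: project built, pays 18, utility 16 - 18 = -2.
The best choice is 5 with utility 11.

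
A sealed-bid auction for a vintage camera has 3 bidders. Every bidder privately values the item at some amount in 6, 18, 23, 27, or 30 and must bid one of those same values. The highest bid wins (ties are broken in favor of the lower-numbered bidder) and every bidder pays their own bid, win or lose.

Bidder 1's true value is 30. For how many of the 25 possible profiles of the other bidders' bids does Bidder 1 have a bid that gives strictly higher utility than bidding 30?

Others bid (6, 6): truth gives 0; bid 6 gives 24 > 0. Violating.
Others bid (6, 18): truth gives 0; bid 18 gives 12 > 0. Violating.
Others bid (6, 23): truth gives 0; bid 23 gives 7 > 0. Violating.
Others bid (6, 27): truth gives 0; bid 27 gives 3 > 0. Violating.
Others bid (6, 30): truth gives 0; no alternative beats it.
Others bid (18, 30): truth gives 0; no alternative beats it.
(Checking all 25 profiles: 16 have a profitable deviation, 9 do not.)

16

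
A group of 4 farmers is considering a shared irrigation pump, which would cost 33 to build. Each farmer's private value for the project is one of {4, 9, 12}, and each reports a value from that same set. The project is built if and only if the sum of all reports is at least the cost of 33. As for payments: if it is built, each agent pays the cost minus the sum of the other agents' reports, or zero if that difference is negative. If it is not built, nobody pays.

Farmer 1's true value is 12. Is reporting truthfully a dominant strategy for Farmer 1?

Check each profile of the others' reports and compare truth against every alternative report.
Others report (4, 9, 9): truth gives 1, best alternative gives 0.
Others report (9, 4, 9): truth gives 1, best alternative gives 0.
Others report (9, 9, 4): truth gives 1, best alternative gives 0.
Others report (9, 12, 12): truth gives 12, best alternative gives 12.
Others report (12, 9, 12): truth gives 12, best alternative gives 12.
Others report (12, 12, 9): truth gives 12, best alternative gives 12.
(Remaining 21 profiles checked similarly; truth is weakly best in each.)
In every case the truthful report is at least as good as any alternative, so it is a dominant strategy.

Yes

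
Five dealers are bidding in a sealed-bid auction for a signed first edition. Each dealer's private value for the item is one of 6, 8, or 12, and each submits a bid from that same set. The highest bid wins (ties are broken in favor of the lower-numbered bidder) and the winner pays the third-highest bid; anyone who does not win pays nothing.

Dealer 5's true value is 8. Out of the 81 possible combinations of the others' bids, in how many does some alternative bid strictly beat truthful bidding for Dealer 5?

4

Others bid (6, 6, 6, 8): truth gives 0; bid 12 gives 2 > 0. Violating.
Others bid (6, 6, 8, 6): truth gives 0; bid 12 gives 2 > 0. Violating.
Others bid (6, 8, 6, 6): truth gives 0; bid 12 gives 2 > 0. Violating.
Others bid (8, 6, 6, 6): truth gives 0; bid 12 gives 2 > 0. Violating.
Others bid (6, 6, 6, 6): truth gives 2; no alternative beats it.
Others bid (6, 6, 6, 12): truth gives 0; no alternative beats it.
(Checking all 81 profiles: 4 have a profitable deviation, 77 do not.)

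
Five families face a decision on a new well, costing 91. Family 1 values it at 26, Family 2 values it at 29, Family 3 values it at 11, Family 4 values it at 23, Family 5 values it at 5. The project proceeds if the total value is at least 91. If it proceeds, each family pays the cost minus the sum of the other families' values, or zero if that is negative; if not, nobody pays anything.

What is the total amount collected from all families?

79

Total value 94 ≥ cost 91, so it is built.
Family 1: others sum to 68; max(0, 91 - 68) = 23.
Family 2: others sum to 65; max(0, 91 - 65) = 26.
Family 3: others sum to 83; max(0, 91 - 83) = 8.
Family 4: others sum to 71; max(0, 91 - 71) = 20.
Family 5: others sum to 89; max(0, 91 - 89) = 2.
Total collected = 23 + 26 + 8 + 20 + 2 = 79.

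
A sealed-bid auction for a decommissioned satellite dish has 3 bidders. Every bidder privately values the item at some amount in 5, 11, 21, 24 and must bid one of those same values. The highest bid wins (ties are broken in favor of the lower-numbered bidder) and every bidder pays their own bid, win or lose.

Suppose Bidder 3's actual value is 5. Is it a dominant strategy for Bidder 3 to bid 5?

Yes

Check each profile of the others' bids and compare truth against every alternative bid.
Others bid (5, 11): truth gives -5, best alternative gives -11.
Others bid (5, 21): truth gives -5, best alternative gives -11.
Others bid (5, 24): truth gives -5, best alternative gives -11.
Others bid (11, 5): truth gives -5, best alternative gives -11.
Others bid (11, 11): truth gives -5, best alternative gives -11.
Others bid (11, 21): truth gives -5, best alternative gives -11.
(Remaining 10 profiles checked similarly; truth is weakly best in each.)
In every case the truthful bid is at least as good as any alternative, so it is a dominant strategy.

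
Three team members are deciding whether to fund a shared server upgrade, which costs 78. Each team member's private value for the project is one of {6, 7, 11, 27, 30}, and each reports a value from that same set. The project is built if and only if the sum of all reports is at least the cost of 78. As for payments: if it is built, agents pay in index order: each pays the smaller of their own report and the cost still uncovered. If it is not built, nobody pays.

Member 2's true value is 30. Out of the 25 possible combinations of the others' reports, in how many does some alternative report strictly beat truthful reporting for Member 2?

4

Others report (27, 27): truth gives 0; report 27 gives 3 > 0. Violating.
Others report (27, 30): truth gives 0; report 27 gives 3 > 0. Violating.
Others report (30, 27): truth gives 0; report 27 gives 3 > 0. Violating.
Others report (30, 30): truth gives 0; report 27 gives 3 > 0. Violating.
Others report (6, 6): truth gives 0; no alternative beats it.
Others report (6, 7): truth gives 0; no alternative beats it.
(Checking all 25 profiles: 4 have a profitable deviation, 21 do not.)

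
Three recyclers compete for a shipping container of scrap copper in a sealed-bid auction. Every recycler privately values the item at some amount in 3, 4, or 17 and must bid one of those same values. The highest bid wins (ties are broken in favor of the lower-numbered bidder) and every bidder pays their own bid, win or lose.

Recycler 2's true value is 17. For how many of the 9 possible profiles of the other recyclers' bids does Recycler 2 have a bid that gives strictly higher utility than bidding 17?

Others bid (3, 3): truth gives 0; bid 4 gives 13 > 0. Violating.
Others bid (3, 4): truth gives 0; bid 4 gives 13 > 0. Violating.
Others bid (17, 3): truth gives -17; bid 3 gives -3 > -17. Violating.
Others bid (17, 4): truth gives -17; bid 3 gives -3 > -17. Violating.
Others bid (3, 17): truth gives 0; no alternative beats it.
Others bid (4, 3): truth gives 0; no alternative beats it.
(Checking all 9 profiles: 5 have a profitable deviation, 4 do not.)

5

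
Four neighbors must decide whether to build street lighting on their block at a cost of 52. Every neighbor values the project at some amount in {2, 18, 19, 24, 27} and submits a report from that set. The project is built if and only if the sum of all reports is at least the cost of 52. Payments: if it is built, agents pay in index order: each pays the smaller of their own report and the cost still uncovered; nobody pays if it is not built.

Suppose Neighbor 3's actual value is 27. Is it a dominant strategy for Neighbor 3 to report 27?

No

Consider the case where Neighbor 1 reports 2, Neighbor 2 reports 2 and Neighbor 4 reports 24.
Truthful report 27: project built, pays 27, utility 27 - 27 = 0.
Report 24 instead: project built, pays 24, utility 27 - 24 = 3.
Since 3 > 0, reporting 24 is strictly better here, so truthful reporting is not dominant.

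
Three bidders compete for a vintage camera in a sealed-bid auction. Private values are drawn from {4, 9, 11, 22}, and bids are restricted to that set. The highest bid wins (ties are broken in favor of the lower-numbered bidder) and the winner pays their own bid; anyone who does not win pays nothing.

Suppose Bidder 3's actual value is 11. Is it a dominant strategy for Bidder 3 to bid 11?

No

Consider the case where Bidder 1 bids 4 and Bidder 2 bids 4.
Truthful bid 11: wins, pays 11, utility 11 - 11 = 0.
Bid 9 instead: wins, pays 9, utility 11 - 9 = 2.
Since 2 > 0, bidding 9 is strictly better here, so truthful bidding is not dominant.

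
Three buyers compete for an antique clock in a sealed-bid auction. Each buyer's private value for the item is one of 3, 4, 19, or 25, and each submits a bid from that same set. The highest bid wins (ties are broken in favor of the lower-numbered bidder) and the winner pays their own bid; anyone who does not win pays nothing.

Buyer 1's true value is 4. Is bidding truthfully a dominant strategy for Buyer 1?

No

Consider the case where Buyer 2 bids 3 and Buyer 3 bids 3.
Truthful bid 4: wins, pays 4, utility 4 - 4 = 0.
Bid 3 instead: wins, pays 3, utility 4 - 3 = 1.
Since 1 > 0, bidding 3 is strictly better here, so truthful bidding is not dominant.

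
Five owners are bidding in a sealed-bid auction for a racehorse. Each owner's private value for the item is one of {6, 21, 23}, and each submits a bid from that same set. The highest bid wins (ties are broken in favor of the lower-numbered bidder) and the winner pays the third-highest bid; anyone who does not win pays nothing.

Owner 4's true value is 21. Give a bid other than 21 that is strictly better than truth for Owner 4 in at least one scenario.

Suppose Owner 1 bids 6, Owner 2 bids 6, Owner 3 bids 6 and Owner 5 bids 23.
Bid 21: loses, pays 0, utility 0.
Bid 23: wins, pays 6, utility 21 - 6 = 15.
So bidding 23 beats truth here (15 > 0).

23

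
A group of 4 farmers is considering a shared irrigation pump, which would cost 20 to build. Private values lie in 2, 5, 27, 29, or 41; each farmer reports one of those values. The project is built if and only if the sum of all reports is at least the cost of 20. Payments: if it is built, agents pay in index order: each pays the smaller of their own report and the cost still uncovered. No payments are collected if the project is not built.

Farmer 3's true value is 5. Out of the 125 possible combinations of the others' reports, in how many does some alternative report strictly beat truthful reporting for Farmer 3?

12

Others report (2, 2, 27): truth gives 0; report 2 gives 3 > 0. Violating.
Others report (2, 2, 29): truth gives 0; report 2 gives 3 > 0. Violating.
Others report (2, 2, 41): truth gives 0; report 2 gives 3 > 0. Violating.
Others report (2, 5, 27): truth gives 0; report 2 gives 3 > 0. Violating.
Others report (2, 2, 2): truth gives 0; no alternative beats it.
Others report (2, 2, 5): truth gives 0; no alternative beats it.
(Checking all 125 profiles: 12 have a profitable deviation, 113 do not.)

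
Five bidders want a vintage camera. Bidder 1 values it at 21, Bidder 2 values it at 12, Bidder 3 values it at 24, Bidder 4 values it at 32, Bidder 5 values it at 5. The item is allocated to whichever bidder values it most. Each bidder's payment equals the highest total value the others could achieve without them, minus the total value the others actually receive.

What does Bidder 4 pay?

24

Bidder 4 has the highest value and receives the item.
Without Bidder 4, the item would go to the next-highest value, 24, so the others could achieve 24.
With Bidder 4 present and winning, the others receive nothing, so their total is 0.
Payment = 24 - 0 = 24.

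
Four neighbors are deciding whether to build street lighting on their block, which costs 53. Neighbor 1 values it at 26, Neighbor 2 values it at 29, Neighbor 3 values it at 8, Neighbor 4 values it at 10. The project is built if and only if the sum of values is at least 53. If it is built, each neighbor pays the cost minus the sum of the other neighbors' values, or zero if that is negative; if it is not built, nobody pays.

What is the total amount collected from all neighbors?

Total value 73 ≥ cost 53, so it is built.
Neighbor 1: others sum to 47; max(0, 53 - 47) = 6.
Neighbor 2: others sum to 44; max(0, 53 - 44) = 9.
Neighbor 3: others sum to 65; max(0, 53 - 65) = 0.
Neighbor 4: others sum to 63; max(0, 53 - 63) = 0.
Total collected = 6 + 9 + 0 + 0 = 15.

15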